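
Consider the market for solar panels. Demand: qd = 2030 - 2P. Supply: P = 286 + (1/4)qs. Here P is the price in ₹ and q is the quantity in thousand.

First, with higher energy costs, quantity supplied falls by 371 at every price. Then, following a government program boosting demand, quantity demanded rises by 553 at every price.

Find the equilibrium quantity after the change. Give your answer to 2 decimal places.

1217.00

Solve the original market: 2030 - 2P = 4P - 1144, hence P = 529 and q = 972.
The shock moves the curves to qd = 2583 - 2P and qs = 4P - 1515.
Setting them equal: 2583 - 2P = 4P - 1515 → 4098 = 6P, so P = 683 and q = 1217.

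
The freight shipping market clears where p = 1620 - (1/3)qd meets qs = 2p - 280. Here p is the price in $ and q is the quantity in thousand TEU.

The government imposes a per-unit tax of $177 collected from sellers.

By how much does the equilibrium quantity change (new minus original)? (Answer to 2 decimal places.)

Original equilibrium: 4860 - 3p = 2p - 280 gives 5140 = 5p, so p = 1028 and q = 1776.
Since sellers keep the price net of the tax, the effective supply curve becomes qs = 2p - 634.
Clearing the new market: 4860 - 3p = 2p - 634, so p = 1098.8 and q = 1563.6.
Δq = 1563.6 − 1776 = -212.40.

-212.40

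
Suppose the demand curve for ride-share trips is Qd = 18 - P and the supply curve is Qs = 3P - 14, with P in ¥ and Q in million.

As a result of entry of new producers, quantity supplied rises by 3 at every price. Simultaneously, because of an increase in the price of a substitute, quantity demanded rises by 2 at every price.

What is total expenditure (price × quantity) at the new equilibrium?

Original equilibrium: 18 - P = 3P - 14 gives 32 = 4P, so P = 8 and Q = 10.
After the shift, demand is Qd = 20 - P and supply is Qs = 3P - 11.
Equate the new curves: 20 - P = 3P - 11, giving 31 = 4P, P = 7.75, Q = 12.25.
New expenditure = 7.75 × 12.25 = 94.9375.

94.9375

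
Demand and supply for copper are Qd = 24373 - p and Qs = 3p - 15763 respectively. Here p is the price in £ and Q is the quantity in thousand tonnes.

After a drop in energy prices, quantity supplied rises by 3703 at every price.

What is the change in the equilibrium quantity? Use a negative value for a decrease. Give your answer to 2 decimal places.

Solve the original market: 24373 - p = 3p - 15763, hence p = 10034 and Q = 14339.
After the shift, demand is Qd = 24373 - p and supply is Qs = 3p - 12060.
Clearing the new market: 24373 - p = 3p - 12060, so p = 9108.25 and Q = 15264.75.
ΔQ = 15264.75 − 14339 = +925.75.

+925.75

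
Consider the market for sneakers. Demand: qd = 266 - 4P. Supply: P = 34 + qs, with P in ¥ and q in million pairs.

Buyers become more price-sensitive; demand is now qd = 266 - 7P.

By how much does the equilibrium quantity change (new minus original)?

-22.5

Initially, 266 - 4P = P - 34, so 300 = 5P and P = 60, q = 26.
The new curves are qd = 266 - 7P (demand) and qs = P - 34 (supply).
Equate the new curves: 266 - 7P = P - 34, giving 300 = 8P, P = 37.5, q = 3.5.
Δq = 3.5 − 26 = -22.5.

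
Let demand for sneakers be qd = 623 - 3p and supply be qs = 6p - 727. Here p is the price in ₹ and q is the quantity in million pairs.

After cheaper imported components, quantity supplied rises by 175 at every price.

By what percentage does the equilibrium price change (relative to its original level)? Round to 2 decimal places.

-12.96

Initially, 623 - 3p = 6p - 727, so 1350 = 9p and p = 150, q = 173.
The shock moves the curves to qd = 623 - 3p and qs = 6p - 552.
New equilibrium: 623 - 3p = 6p - 552 ⇒ 1175 = 9p ⇒ p = 1175/9 ≈ 130.5556, q = 694/3 ≈ 231.3333.
%Δp = (130.5556 − 150) / 150 × 100 = -12.96%.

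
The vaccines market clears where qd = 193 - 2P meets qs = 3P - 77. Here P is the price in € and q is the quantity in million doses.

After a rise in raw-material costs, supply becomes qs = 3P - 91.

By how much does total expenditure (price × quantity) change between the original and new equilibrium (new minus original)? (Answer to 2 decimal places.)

Before the shock: 193 - 2P = 3P - 77 ⇒ 270 = 5P ⇒ P = 54, q = 85.
After the shift, demand is qd = 193 - 2P and supply is qs = 3P - 91.
Clearing the new market: 193 - 2P = 3P - 91, so P = 56.8 and q = 79.4.
Expenditure moves from 54×85 = 4590 to 56.8×79.4 = 4509.92; change = -80.08.

-80.08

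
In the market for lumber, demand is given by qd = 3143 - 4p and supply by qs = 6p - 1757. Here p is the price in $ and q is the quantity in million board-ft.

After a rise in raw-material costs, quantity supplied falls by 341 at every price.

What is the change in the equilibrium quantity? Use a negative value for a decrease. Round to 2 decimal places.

Original equilibrium: 3143 - 4p = 6p - 1757 gives 4900 = 10p, so p = 490 and q = 1183.
With the change applied: demand qd = 3143 - 4p, supply qs = 6p - 2098.
Equate the new curves: 3143 - 4p = 6p - 2098, giving 5241 = 10p, p = 524.1, q = 1046.6.
Δq = 1046.6 − 1183 = -136.40.

-136.40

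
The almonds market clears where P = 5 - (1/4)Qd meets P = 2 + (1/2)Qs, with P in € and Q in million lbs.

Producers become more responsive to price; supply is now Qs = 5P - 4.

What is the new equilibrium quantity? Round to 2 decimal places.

9.33

Solve the original market: 20 - 4P = 2P - 4, hence P = 4 and Q = 4.
With the change applied: demand Qd = 20 - 4P, supply Qs = 5P - 4.
Setting them equal: 20 - 4P = 5P - 4 → 24 = 9P, so P = 8/3 ≈ 2.6667 and Q = 28/3 ≈ 9.3333.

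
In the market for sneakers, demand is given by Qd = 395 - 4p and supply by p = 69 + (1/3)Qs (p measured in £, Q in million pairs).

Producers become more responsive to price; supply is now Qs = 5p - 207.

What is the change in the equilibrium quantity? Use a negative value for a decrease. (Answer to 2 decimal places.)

Original equilibrium: 395 - 4p = 3p - 207 gives 602 = 7p, so p = 86 and Q = 51.
After the shift, demand is Qd = 395 - 4p and supply is Qs = 5p - 207.
Setting them equal: 395 - 4p = 5p - 207 → 602 = 9p, so p = 602/9 ≈ 66.8889 and Q = 1147/9 ≈ 127.4444.
ΔQ = 127.4444 − 51 = +76.44.

+76.44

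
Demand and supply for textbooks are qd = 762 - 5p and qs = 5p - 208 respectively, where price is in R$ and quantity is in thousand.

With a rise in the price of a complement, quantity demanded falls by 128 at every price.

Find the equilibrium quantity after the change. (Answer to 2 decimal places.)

213.00

Initially, 762 - 5p = 5p - 208, so 970 = 10p and p = 97, q = 277.
After the shift, demand is qd = 634 - 5p and supply is qs = 5p - 208.
New equilibrium: 634 - 5p = 5p - 208 ⇒ 842 = 10p ⇒ p = 84.2, q = 213.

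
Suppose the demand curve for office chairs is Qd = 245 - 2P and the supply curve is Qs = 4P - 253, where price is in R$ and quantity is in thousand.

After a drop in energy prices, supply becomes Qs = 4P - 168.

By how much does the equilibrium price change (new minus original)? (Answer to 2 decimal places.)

-14.17

Before the shock: 245 - 2P = 4P - 253 ⇒ 498 = 6P ⇒ P = 83, Q = 79.
The new curves are Qd = 245 - 2P (demand) and Qs = 4P - 168 (supply).
Clearing the new market: 245 - 2P = 4P - 168, so P = 413/6 ≈ 68.8333 and Q = 322/3 ≈ 107.3333.
ΔP = 68.8333 − 83 = -14.17.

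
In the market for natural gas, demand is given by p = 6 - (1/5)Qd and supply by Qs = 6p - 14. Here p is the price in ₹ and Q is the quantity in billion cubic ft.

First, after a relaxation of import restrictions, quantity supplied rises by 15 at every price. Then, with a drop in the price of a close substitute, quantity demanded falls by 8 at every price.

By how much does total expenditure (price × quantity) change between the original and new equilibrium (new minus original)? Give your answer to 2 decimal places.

Original equilibrium: 30 - 5p = 6p - 14 gives 44 = 11p, so p = 4 and Q = 10.
After the shift, demand is Qd = 22 - 5p and supply is Qs = 6p + 1.
Setting them equal: 22 - 5p = 6p + 1 → 21 = 11p, so p = 21/11 ≈ 1.9091 and Q = 137/11 ≈ 12.4545.
Expenditure moves from 4×10 = 40 to 1.9091×12.4545 = 23.7769; change = -16.22.

-16.22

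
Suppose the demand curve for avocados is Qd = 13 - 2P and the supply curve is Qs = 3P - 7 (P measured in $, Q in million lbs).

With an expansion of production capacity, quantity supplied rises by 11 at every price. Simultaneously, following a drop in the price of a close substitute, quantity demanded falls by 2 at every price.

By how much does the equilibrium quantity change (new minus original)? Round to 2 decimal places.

+3.20

Before the shock: 13 - 2P = 3P - 7 ⇒ 20 = 5P ⇒ P = 4, Q = 5.
The shock moves the curves to Qd = 11 - 2P and Qs = 3P + 4.
Setting them equal: 11 - 2P = 3P + 4 → 7 = 5P, so P = 1.4 and Q = 8.2.
ΔQ = 8.2 − 5 = +3.20.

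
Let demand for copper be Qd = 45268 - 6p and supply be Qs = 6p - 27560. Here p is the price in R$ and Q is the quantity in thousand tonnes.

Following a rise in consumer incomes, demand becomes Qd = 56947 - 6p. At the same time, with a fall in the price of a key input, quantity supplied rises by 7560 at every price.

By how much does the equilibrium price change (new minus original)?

Solve the original market: 45268 - 6p = 6p - 27560, hence p = 6069 and Q = 8854.
The new curves are Qd = 56947 - 6p (demand) and Qs = 6p - 20000 (supply).
Setting them equal: 56947 - 6p = 6p - 20000 → 76947 = 12p, so p = 6412.25 and Q = 18473.5.
Δp = 6412.25 − 6069 = +343.25.

+343.25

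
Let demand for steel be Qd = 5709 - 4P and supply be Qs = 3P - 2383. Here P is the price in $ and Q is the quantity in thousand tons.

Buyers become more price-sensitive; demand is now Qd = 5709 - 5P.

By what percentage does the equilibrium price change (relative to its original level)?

-12.5

Solve the original market: 5709 - 4P = 3P - 2383, hence P = 1156 and Q = 1085.
The shock moves the curves to Qd = 5709 - 5P and Qs = 3P - 2383.
Clearing the new market: 5709 - 5P = 3P - 2383, so P = 1011.5 and Q = 651.5.
%ΔP = (1011.5 − 1156) / 1156 × 100 = -12.5%.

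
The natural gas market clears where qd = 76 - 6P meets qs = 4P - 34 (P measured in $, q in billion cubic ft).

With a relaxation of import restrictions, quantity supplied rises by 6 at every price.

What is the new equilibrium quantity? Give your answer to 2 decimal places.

Original equilibrium: 76 - 6P = 4P - 34 gives 110 = 10P, so P = 11 and q = 10.
With the change applied: demand qd = 76 - 6P, supply qs = 4P - 28.
New equilibrium: 76 - 6P = 4P - 28 ⇒ 104 = 10P ⇒ P = 10.4, q = 13.6.

13.60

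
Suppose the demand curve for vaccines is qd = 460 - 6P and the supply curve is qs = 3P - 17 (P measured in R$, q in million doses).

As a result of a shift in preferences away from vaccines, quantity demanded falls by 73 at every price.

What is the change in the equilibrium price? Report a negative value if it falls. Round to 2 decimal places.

Before the shock: 460 - 6P = 3P - 17 ⇒ 477 = 9P ⇒ P = 53, q = 142.
After the shift, demand is qd = 387 - 6P and supply is qs = 3P - 17.
New equilibrium: 387 - 6P = 3P - 17 ⇒ 404 = 9P ⇒ P = 404/9 ≈ 44.8889, q = 353/3 ≈ 117.6667.
ΔP = 44.8889 − 53 = -8.11.

-8.11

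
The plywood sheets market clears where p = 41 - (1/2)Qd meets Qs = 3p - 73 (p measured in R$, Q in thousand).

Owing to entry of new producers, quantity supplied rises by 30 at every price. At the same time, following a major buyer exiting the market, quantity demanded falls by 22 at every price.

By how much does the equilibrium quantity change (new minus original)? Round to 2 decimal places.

-1.20

Before the shock: 82 - 2p = 3p - 73 ⇒ 155 = 5p ⇒ p = 31, Q = 20.
The new curves are Qd = 60 - 2p (demand) and Qs = 3p - 43 (supply).
Equate the new curves: 60 - 2p = 3p - 43, giving 103 = 5p, p = 20.6, Q = 18.8.
ΔQ = 18.8 − 20 = -1.20.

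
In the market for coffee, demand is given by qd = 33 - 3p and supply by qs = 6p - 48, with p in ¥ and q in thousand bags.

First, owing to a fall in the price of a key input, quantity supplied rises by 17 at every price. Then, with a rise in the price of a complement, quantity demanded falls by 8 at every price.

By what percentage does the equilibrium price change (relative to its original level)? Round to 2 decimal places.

-30.86

Initially, 33 - 3p = 6p - 48, so 81 = 9p and p = 9, q = 6.
After the shift, demand is qd = 25 - 3p and supply is qs = 6p - 31.
New equilibrium: 25 - 3p = 6p - 31 ⇒ 56 = 9p ⇒ p = 56/9 ≈ 6.2222, q = 19/3 ≈ 6.3333.
%Δp = (6.2222 − 9) / 9 × 100 = -30.86%.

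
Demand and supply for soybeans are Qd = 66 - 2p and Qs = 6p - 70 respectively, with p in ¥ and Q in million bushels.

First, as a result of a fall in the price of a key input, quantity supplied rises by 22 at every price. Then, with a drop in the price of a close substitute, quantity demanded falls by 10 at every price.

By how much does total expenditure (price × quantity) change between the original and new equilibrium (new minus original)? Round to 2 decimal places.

-154.00

Initially, 66 - 2p = 6p - 70, so 136 = 8p and p = 17, Q = 32.
The shock moves the curves to Qd = 56 - 2p and Qs = 6p - 48.
New equilibrium: 56 - 2p = 6p - 48 ⇒ 104 = 8p ⇒ p = 13, Q = 30.
Expenditure moves from 17×32 = 544 to 13×30 = 390; change = -154.00.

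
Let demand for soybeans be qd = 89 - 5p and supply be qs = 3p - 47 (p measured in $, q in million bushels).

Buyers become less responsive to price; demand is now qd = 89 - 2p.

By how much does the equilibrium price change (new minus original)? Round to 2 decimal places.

+10.20

Before the shock: 89 - 5p = 3p - 47 ⇒ 136 = 8p ⇒ p = 17, q = 4.
With the change applied: demand qd = 89 - 2p, supply qs = 3p - 47.
Clearing the new market: 89 - 2p = 3p - 47, so p = 27.2 and q = 34.6.
Δp = 27.2 − 17 = +10.20.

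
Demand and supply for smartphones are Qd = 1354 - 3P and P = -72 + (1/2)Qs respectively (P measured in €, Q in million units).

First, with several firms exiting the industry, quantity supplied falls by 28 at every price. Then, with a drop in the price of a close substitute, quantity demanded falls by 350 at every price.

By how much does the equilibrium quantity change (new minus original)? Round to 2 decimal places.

Initially, 1354 - 3P = 2P + 144, so 1210 = 5P and P = 242, Q = 628.
The new curves are Qd = 1004 - 3P (demand) and Qs = 2P + 116 (supply).
Setting them equal: 1004 - 3P = 2P + 116 → 888 = 5P, so P = 177.6 and Q = 471.2.
ΔQ = 471.2 − 628 = -156.80.

-156.80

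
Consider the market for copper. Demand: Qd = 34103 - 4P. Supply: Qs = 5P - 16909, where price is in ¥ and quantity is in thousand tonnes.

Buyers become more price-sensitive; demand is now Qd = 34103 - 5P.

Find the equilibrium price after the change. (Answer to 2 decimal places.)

5101.20

Solve the original market: 34103 - 4P = 5P - 16909, hence P = 5668 and Q = 11431.
The shock moves the curves to Qd = 34103 - 5P and Qs = 5P - 16909.
Equate the new curves: 34103 - 5P = 5P - 16909, giving 51012 = 10P, P = 5101.2, Q = 8597.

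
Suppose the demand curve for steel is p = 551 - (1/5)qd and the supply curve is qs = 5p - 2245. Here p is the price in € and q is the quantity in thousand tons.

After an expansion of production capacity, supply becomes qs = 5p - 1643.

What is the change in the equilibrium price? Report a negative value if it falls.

-60.2

Solve the original market: 2755 - 5p = 5p - 2245, hence p = 500 and q = 255.
With the change applied: demand qd = 2755 - 5p, supply qs = 5p - 1643.
Setting them equal: 2755 - 5p = 5p - 1643 → 4398 = 10p, so p = 439.8 and q = 556.
Δp = 439.8 − 500 = -60.2.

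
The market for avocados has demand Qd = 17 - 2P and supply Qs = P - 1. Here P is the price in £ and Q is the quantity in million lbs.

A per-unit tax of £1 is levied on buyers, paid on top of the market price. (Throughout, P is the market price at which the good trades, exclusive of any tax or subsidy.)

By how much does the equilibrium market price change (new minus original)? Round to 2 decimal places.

Solve the original market: 17 - 2P = P - 1, hence P = 6 and Q = 5.
Since buyers pay the price plus the tax, the effective demand curve becomes Qd = 15 - 2P.
Clearing the new market: 15 - 2P = P - 1, so P = 16/3 ≈ 5.3333 and Q = 13/3 ≈ 4.3333.
ΔP = 5.3333 − 6 = -0.67.

-0.67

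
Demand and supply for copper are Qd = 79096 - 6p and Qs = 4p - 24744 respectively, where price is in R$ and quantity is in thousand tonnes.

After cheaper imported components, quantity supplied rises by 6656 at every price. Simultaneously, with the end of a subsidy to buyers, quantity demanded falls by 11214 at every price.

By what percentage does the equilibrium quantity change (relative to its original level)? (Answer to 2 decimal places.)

Solve the original market: 79096 - 6p = 4p - 24744, hence p = 10384 and Q = 16792.
With the change applied: demand Qd = 67882 - 6p, supply Qs = 4p - 18088.
Clearing the new market: 67882 - 6p = 4p - 18088, so p = 8597 and Q = 16300.
%ΔQ = (16300 − 16792) / 16792 × 100 = -2.93%.

-2.93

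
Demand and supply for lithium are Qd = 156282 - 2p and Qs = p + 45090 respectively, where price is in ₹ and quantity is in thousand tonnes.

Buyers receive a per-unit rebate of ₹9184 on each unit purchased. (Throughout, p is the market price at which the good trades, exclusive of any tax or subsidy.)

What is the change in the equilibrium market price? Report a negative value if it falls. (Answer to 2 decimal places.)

Original equilibrium: 156282 - 2p = p + 45090 gives 111192 = 3p, so p = 37064 and Q = 82154.
Since buyers' out-of-pocket price is the market price minus the rebate, the effective demand curve becomes Qd = 174650 - 2p.
Clearing the new market: 174650 - 2p = p + 45090, so p = 129560/3 ≈ 43186.6667 and Q = 264830/3 ≈ 88276.6667.
Δp = 43186.6667 − 37064 = +6122.67.

+6122.67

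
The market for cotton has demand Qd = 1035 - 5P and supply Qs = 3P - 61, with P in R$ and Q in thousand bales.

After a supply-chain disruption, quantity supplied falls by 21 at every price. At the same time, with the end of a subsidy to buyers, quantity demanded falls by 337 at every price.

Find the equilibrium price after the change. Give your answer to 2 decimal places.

Before the shock: 1035 - 5P = 3P - 61 ⇒ 1096 = 8P ⇒ P = 137, Q = 350.
The shock moves the curves to Qd = 698 - 5P and Qs = 3P - 82.
Clearing the new market: 698 - 5P = 3P - 82, so P = 97.5 and Q = 210.5.

97.50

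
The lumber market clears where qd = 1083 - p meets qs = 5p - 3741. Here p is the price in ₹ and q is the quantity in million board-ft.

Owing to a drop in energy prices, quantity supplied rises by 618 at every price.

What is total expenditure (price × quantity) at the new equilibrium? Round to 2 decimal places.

Original equilibrium: 1083 - p = 5p - 3741 gives 4824 = 6p, so p = 804 and q = 279.
The new curves are qd = 1083 - p (demand) and qs = 5p - 3123 (supply).
Equate the new curves: 1083 - p = 5p - 3123, giving 4206 = 6p, p = 701, q = 382.
New expenditure = 701 × 382 = 267782.00.

267782.00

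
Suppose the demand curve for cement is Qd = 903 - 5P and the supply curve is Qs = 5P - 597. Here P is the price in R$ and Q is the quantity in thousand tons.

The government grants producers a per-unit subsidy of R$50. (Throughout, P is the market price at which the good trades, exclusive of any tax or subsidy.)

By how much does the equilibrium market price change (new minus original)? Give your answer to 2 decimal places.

-25.00

Initially, 903 - 5P = 5P - 597, so 1500 = 10P and P = 150, Q = 153.
Since sellers receive the price plus the subsidy, the effective supply curve becomes Qs = 5P - 347.
Clearing the new market: 903 - 5P = 5P - 347, so P = 125 and Q = 278.
ΔP = 125 − 150 = -25.00.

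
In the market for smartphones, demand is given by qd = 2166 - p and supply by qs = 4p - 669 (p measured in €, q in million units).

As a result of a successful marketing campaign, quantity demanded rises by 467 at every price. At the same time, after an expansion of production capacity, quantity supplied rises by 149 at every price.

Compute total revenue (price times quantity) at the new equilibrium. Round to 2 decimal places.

Original equilibrium: 2166 - p = 4p - 669 gives 2835 = 5p, so p = 567 and q = 1599.
With the change applied: demand qd = 2633 - p, supply qs = 4p - 520.
New equilibrium: 2633 - p = 4p - 520 ⇒ 3153 = 5p ⇒ p = 630.6, q = 2002.4.
New expenditure = 630.6 × 2002.4 = 1262713.44.

1262713.44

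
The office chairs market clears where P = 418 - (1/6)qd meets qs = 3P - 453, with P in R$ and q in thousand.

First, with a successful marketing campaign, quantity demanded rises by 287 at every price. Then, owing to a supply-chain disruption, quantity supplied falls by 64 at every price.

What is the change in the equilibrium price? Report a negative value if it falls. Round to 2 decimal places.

+39.00

Solve the original market: 2508 - 6P = 3P - 453, hence P = 329 and q = 534.
The new curves are qd = 2795 - 6P (demand) and qs = 3P - 517 (supply).
Equate the new curves: 2795 - 6P = 3P - 517, giving 3312 = 9P, P = 368, q = 587.
ΔP = 368 − 329 = +39.00.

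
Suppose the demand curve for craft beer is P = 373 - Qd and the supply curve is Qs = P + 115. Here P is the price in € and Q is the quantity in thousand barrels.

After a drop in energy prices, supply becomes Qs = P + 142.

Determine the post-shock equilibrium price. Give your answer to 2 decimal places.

115.50

Initially, 373 - P = P + 115, so 258 = 2P and P = 129, Q = 244.
With the change applied: demand Qd = 373 - P, supply Qs = P + 142.
New equilibrium: 373 - P = P + 142 ⇒ 231 = 2P ⇒ P = 115.5, Q = 257.5.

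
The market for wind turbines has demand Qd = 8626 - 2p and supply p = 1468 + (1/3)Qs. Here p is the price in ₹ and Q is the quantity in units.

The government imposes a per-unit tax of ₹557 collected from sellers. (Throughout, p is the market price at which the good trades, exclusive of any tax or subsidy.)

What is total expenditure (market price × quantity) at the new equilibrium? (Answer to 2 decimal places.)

Initially, 8626 - 2p = 3p - 4404, so 13030 = 5p and p = 2606, Q = 3414.
Since sellers keep the price net of the tax, the effective supply curve becomes Qs = 3p - 6075.
Setting them equal: 8626 - 2p = 3p - 6075 → 14701 = 5p, so p = 2940.2 and Q = 2745.6.
New expenditure = 2940.2 × 2745.6 = 8072613.12.

8072613.12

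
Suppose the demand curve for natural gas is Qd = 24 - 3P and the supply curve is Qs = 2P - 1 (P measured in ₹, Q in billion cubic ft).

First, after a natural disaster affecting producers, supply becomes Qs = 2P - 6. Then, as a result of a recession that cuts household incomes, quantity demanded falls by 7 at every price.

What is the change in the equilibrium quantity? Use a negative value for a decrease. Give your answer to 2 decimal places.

Solve the original market: 24 - 3P = 2P - 1, hence P = 5 and Q = 9.
After the shift, demand is Qd = 17 - 3P and supply is Qs = 2P - 6.
Clearing the new market: 17 - 3P = 2P - 6, so P = 4.6 and Q = 3.2.
ΔQ = 3.2 − 9 = -5.80.

-5.80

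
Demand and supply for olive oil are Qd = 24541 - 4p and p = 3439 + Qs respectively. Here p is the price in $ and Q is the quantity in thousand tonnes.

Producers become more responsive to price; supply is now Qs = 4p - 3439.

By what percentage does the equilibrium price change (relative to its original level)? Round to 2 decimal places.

-37.50

Original equilibrium: 24541 - 4p = p - 3439 gives 27980 = 5p, so p = 5596 and Q = 2157.
With the change applied: demand Qd = 24541 - 4p, supply Qs = 4p - 3439.
Equate the new curves: 24541 - 4p = 4p - 3439, giving 27980 = 8p, p = 3497.5, Q = 10551.
%Δp = (3497.5 − 5596) / 5596 × 100 = -37.50%.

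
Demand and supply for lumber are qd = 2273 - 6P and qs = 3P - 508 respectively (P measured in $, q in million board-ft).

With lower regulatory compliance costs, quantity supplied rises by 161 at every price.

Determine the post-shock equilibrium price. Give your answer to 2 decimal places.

291.11

Before the shock: 2273 - 6P = 3P - 508 ⇒ 2781 = 9P ⇒ P = 309, q = 419.
With the change applied: demand qd = 2273 - 6P, supply qs = 3P - 347.
Equate the new curves: 2273 - 6P = 3P - 347, giving 2620 = 9P, P = 2620/9 ≈ 291.1111, q = 1579/3 ≈ 526.3333.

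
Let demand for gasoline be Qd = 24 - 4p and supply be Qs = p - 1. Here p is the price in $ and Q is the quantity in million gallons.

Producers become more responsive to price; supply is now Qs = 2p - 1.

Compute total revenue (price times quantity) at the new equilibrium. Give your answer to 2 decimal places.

Original equilibrium: 24 - 4p = p - 1 gives 25 = 5p, so p = 5 and Q = 4.
With the change applied: demand Qd = 24 - 4p, supply Qs = 2p - 1.
Clearing the new market: 24 - 4p = 2p - 1, so p = 25/6 ≈ 4.1667 and Q = 22/3 ≈ 7.3333.
New expenditure = 4.1667 × 7.3333 = 30.56.

30.56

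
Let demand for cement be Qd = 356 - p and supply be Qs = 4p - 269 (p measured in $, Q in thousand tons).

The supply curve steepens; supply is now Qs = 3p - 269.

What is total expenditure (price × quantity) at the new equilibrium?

31210.9375

Original equilibrium: 356 - p = 4p - 269 gives 625 = 5p, so p = 125 and Q = 231.
After the shift, demand is Qd = 356 - p and supply is Qs = 3p - 269.
Setting them equal: 356 - p = 3p - 269 → 625 = 4p, so p = 156.25 and Q = 199.75.
New expenditure = 156.25 × 199.75 = 31210.9375.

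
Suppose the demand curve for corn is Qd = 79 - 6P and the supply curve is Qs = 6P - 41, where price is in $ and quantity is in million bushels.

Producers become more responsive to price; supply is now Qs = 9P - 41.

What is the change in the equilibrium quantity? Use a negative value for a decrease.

Solve the original market: 79 - 6P = 6P - 41, hence P = 10 and Q = 19.
After the shift, demand is Qd = 79 - 6P and supply is Qs = 9P - 41.
New equilibrium: 79 - 6P = 9P - 41 ⇒ 120 = 15P ⇒ P = 8, Q = 31.
ΔQ = 31 − 19 = +12.

+12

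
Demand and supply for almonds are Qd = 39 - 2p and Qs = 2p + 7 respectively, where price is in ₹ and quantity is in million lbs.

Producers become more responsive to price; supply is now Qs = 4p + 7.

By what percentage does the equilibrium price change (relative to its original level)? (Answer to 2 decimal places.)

-33.33

Solve the original market: 39 - 2p = 2p + 7, hence p = 8 and Q = 23.
After the shift, demand is Qd = 39 - 2p and supply is Qs = 4p + 7.
Equate the new curves: 39 - 2p = 4p + 7, giving 32 = 6p, p = 16/3 ≈ 5.3333, Q = 85/3 ≈ 28.3333.
%Δp = (5.3333 − 8) / 8 × 100 = -33.33%.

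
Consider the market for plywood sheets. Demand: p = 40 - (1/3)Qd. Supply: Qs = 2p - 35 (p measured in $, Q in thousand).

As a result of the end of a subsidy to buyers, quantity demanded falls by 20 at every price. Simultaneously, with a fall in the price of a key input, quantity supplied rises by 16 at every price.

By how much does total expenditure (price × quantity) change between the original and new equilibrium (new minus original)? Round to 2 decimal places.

Before the shock: 120 - 3p = 2p - 35 ⇒ 155 = 5p ⇒ p = 31, Q = 27.
After the shift, demand is Qd = 100 - 3p and supply is Qs = 2p - 19.
Clearing the new market: 100 - 3p = 2p - 19, so p = 23.8 and Q = 28.6.
Expenditure moves from 31×27 = 837 to 23.8×28.6 = 680.68; change = -156.32.

-156.32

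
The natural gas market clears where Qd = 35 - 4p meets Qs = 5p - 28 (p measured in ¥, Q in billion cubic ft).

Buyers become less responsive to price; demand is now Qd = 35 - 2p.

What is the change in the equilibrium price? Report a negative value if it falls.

Solve the original market: 35 - 4p = 5p - 28, hence p = 7 and Q = 7.
The new curves are Qd = 35 - 2p (demand) and Qs = 5p - 28 (supply).
Clearing the new market: 35 - 2p = 5p - 28, so p = 9 and Q = 17.
Δp = 9 − 7 = +2.

+2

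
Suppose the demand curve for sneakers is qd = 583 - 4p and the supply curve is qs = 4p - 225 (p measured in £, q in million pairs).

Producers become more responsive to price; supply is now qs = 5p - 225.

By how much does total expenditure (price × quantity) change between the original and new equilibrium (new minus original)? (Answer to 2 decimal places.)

Before the shock: 583 - 4p = 4p - 225 ⇒ 808 = 8p ⇒ p = 101, q = 179.
With the change applied: demand qd = 583 - 4p, supply qs = 5p - 225.
Setting them equal: 583 - 4p = 5p - 225 → 808 = 9p, so p = 808/9 ≈ 89.7778 and q = 2015/9 ≈ 223.8889.
Expenditure moves from 101×179 = 18079 to 89.7778×223.8889 = 20100.2469; change = +2021.25.

+2021.25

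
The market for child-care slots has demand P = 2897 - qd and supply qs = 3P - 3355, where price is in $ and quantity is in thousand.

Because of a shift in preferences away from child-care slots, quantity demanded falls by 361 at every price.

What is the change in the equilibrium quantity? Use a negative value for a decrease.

Initially, 2897 - P = 3P - 3355, so 6252 = 4P and P = 1563, q = 1334.
The shock moves the curves to qd = 2536 - P and qs = 3P - 3355.
New equilibrium: 2536 - P = 3P - 3355 ⇒ 5891 = 4P ⇒ P = 1472.75, q = 1063.25.
Δq = 1063.25 − 1334 = -270.75.

-270.75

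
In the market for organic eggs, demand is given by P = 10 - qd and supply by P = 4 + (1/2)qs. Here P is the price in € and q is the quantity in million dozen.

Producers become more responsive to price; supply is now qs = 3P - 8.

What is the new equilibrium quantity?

Solve the original market: 10 - P = 2P - 8, hence P = 6 and q = 4.
With the change applied: demand qd = 10 - P, supply qs = 3P - 8.
Setting them equal: 10 - P = 3P - 8 → 18 = 4P, so P = 4.5 and q = 5.5.

5.5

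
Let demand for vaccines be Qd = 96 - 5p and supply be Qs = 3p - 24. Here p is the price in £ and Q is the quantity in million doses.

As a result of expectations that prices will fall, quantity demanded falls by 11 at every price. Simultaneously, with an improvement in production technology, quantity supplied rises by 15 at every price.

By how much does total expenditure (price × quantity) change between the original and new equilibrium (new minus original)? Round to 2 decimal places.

-6.56

Before the shock: 96 - 5p = 3p - 24 ⇒ 120 = 8p ⇒ p = 15, Q = 21.
After the shift, demand is Qd = 85 - 5p and supply is Qs = 3p - 9.
New equilibrium: 85 - 5p = 3p - 9 ⇒ 94 = 8p ⇒ p = 11.75, Q = 26.25.
Expenditure moves from 15×21 = 315 to 11.75×26.25 = 308.4375; change = -6.56.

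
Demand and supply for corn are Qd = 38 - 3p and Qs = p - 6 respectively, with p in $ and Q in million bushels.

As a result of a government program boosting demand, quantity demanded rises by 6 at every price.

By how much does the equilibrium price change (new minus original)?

+1.5

Original equilibrium: 38 - 3p = p - 6 gives 44 = 4p, so p = 11 and Q = 5.
With the change applied: demand Qd = 44 - 3p, supply Qs = p - 6.
Setting them equal: 44 - 3p = p - 6 → 50 = 4p, so p = 12.5 and Q = 6.5.
Δp = 12.5 − 11 = +1.5.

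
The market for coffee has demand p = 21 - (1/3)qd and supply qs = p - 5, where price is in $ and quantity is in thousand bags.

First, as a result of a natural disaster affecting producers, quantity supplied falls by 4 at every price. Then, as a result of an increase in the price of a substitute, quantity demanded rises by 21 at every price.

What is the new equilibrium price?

Solve the original market: 63 - 3p = p - 5, hence p = 17 and q = 12.
The new curves are qd = 84 - 3p (demand) and qs = p - 9 (supply).
Equate the new curves: 84 - 3p = p - 9, giving 93 = 4p, p = 23.25, q = 14.25.

23.25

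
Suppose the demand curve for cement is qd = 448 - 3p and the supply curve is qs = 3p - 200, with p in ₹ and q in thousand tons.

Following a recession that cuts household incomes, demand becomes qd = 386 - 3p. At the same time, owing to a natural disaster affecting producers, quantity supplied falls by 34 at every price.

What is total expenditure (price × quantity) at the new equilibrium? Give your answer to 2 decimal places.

7853.33

Before the shock: 448 - 3p = 3p - 200 ⇒ 648 = 6p ⇒ p = 108, q = 124.
The new curves are qd = 386 - 3p (demand) and qs = 3p - 234 (supply).
Clearing the new market: 386 - 3p = 3p - 234, so p = 310/3 ≈ 103.3333 and q = 76.
New expenditure = 103.3333 × 76 = 7853.33.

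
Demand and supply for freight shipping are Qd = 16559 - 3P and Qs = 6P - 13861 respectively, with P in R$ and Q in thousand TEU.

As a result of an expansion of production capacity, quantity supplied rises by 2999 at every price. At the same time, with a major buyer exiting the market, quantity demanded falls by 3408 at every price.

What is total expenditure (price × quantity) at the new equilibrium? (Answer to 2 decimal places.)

Before the shock: 16559 - 3P = 6P - 13861 ⇒ 30420 = 9P ⇒ P = 3380, Q = 6419.
After the shift, demand is Qd = 13151 - 3P and supply is Qs = 6P - 10862.
Clearing the new market: 13151 - 3P = 6P - 10862, so P = 24013/9 ≈ 2668.1111 and Q = 15440/3 ≈ 5146.6667.
New expenditure = 2668.1111 × 5146.6667 = 13731878.52.

13731878.52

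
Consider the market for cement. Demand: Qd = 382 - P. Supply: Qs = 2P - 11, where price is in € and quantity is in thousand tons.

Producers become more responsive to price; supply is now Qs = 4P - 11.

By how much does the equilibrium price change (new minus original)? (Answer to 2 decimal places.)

-52.40

Before the shock: 382 - P = 2P - 11 ⇒ 393 = 3P ⇒ P = 131, Q = 251.
The new curves are Qd = 382 - P (demand) and Qs = 4P - 11 (supply).
New equilibrium: 382 - P = 4P - 11 ⇒ 393 = 5P ⇒ P = 78.6, Q = 303.4.
ΔP = 78.6 − 131 = -52.40.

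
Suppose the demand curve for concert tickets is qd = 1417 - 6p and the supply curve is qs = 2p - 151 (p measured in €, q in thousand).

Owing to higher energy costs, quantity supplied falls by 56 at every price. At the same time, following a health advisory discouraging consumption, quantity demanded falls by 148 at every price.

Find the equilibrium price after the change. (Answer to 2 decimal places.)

184.50

Solve the original market: 1417 - 6p = 2p - 151, hence p = 196 and q = 241.
The new curves are qd = 1269 - 6p (demand) and qs = 2p - 207 (supply).
Equate the new curves: 1269 - 6p = 2p - 207, giving 1476 = 8p, p = 184.5, q = 162.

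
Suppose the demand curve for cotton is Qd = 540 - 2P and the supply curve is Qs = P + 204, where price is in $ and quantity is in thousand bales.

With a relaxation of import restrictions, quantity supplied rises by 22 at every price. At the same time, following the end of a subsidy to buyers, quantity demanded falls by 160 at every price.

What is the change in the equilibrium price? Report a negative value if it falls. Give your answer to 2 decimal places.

Solve the original market: 540 - 2P = P + 204, hence P = 112 and Q = 316.
The shock moves the curves to Qd = 380 - 2P and Qs = P + 226.
Equate the new curves: 380 - 2P = P + 226, giving 154 = 3P, P = 154/3 ≈ 51.3333, Q = 832/3 ≈ 277.3333.
ΔP = 51.3333 − 112 = -60.67.

-60.67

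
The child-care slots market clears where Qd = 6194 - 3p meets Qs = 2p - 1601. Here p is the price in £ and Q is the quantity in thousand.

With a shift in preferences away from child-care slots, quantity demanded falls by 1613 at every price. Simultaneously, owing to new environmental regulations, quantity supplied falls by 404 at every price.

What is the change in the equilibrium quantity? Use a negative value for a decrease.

-887.6

Initially, 6194 - 3p = 2p - 1601, so 7795 = 5p and p = 1559, Q = 1517.
The new curves are Qd = 4581 - 3p (demand) and Qs = 2p - 2005 (supply).
Clearing the new market: 4581 - 3p = 2p - 2005, so p = 1317.2 and Q = 629.4.
ΔQ = 629.4 − 1517 = -887.6.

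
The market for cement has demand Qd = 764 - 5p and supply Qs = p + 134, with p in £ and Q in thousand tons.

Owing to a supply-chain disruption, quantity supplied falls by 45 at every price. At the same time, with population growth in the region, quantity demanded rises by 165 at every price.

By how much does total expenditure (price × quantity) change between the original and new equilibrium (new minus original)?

Before the shock: 764 - 5p = p + 134 ⇒ 630 = 6p ⇒ p = 105, Q = 239.
After the shift, demand is Qd = 929 - 5p and supply is Qs = p + 89.
Setting them equal: 929 - 5p = p + 89 → 840 = 6p, so p = 140 and Q = 229.
Expenditure moves from 105×239 = 25095 to 140×229 = 32060; change = +6965.

+6965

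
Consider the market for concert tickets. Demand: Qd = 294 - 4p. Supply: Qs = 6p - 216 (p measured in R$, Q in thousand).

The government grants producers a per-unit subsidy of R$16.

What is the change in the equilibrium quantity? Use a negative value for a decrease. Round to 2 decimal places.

+38.40

Original equilibrium: 294 - 4p = 6p - 216 gives 510 = 10p, so p = 51 and Q = 90.
Since sellers receive the price plus the subsidy, the effective supply curve becomes Qs = 6p - 120.
Clearing the new market: 294 - 4p = 6p - 120, so p = 41.4 and Q = 128.4.
ΔQ = 128.4 − 90 = +38.40.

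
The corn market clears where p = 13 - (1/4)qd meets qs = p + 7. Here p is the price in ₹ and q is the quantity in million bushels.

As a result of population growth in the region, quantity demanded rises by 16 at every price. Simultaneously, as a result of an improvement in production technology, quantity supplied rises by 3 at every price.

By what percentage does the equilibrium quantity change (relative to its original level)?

+35

Solve the original market: 52 - 4p = p + 7, hence p = 9 and q = 16.
After the shift, demand is qd = 68 - 4p and supply is qs = p + 10.
Equate the new curves: 68 - 4p = p + 10, giving 58 = 5p, p = 11.6, q = 21.6.
%Δq = (21.6 − 16) / 16 × 100 = +35%.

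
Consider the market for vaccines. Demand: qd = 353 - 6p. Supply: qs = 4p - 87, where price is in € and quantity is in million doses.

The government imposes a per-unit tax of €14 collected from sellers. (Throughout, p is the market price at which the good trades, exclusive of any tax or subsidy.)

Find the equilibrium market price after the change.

Solve the original market: 353 - 6p = 4p - 87, hence p = 44 and q = 89.
Since sellers keep the price net of the tax, the effective supply curve becomes qs = 4p - 143.
Clearing the new market: 353 - 6p = 4p - 143, so p = 49.6 and q = 55.4.

49.6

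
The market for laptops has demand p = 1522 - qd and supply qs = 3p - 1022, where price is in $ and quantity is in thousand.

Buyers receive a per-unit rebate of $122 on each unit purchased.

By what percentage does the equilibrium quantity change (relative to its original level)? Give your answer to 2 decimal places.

+10.33

Initially, 1522 - p = 3p - 1022, so 2544 = 4p and p = 636, q = 886.
Since buyers' out-of-pocket price is the market price minus the rebate, the effective demand curve becomes qd = 1644 - p.
Clearing the new market: 1644 - p = 3p - 1022, so p = 666.5 and q = 977.5.
%Δq = (977.5 − 886) / 886 × 100 = +10.33%.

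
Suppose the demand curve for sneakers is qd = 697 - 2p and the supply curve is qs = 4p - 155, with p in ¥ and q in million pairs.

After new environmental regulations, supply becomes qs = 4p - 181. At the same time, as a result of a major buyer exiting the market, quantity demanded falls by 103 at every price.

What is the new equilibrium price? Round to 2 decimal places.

129.17

Initially, 697 - 2p = 4p - 155, so 852 = 6p and p = 142, q = 413.
The new curves are qd = 594 - 2p (demand) and qs = 4p - 181 (supply).
Setting them equal: 594 - 2p = 4p - 181 → 775 = 6p, so p = 775/6 ≈ 129.1667 and q = 1007/3 ≈ 335.6667.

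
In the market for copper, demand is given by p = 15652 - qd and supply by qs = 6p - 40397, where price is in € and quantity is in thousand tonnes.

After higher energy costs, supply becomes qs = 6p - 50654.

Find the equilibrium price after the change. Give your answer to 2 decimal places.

Before the shock: 15652 - p = 6p - 40397 ⇒ 56049 = 7p ⇒ p = 8007, q = 7645.
The shock moves the curves to qd = 15652 - p and qs = 6p - 50654.
Equate the new curves: 15652 - p = 6p - 50654, giving 66306 = 7p, p = 66306/7 ≈ 9472.2857, q = 43258/7 ≈ 6179.7143.

9472.29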